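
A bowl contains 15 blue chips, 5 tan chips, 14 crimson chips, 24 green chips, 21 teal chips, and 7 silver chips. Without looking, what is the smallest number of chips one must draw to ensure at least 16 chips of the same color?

Treat the 6 colors as pigeonholes.
In the worst case we take at most 15 of each color, but all 5 tan, all 14 crimson, and all 7 silver (fewer than 15), giving 15 + 5 + 14 + 15 + 15 + 7 = 71.
One more chip then forces some color to 16, so 71 + 1 = 72.

72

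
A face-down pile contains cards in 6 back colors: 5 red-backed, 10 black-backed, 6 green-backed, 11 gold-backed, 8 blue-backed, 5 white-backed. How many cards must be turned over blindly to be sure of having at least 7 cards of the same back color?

35

In the worst case we take at most 6 of each back color, but all 5 red-backed and all 5 white-backed (fewer than 6), giving 5 + 6 + 6 + 6 + 6 + 5 = 34.
One more card then forces some back color to 7, so 34 + 1 = 35.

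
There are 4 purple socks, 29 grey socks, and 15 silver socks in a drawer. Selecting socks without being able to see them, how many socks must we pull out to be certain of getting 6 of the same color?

Treat the 3 colors as pigeonholes.
In the worst case we take at most 5 of each color, but all 4 purple (fewer than 5), giving 4 + 5 + 5 = 14.
One more sock then forces some color to 6, so 14 + 1 = 15.

15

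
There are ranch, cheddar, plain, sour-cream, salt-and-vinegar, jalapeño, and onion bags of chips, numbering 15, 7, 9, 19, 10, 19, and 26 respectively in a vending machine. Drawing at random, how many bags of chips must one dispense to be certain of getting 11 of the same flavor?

Treat the 7 flavors as pigeonholes.
In the worst case we take at most 10 of each flavor, but all 7 cheddar and all 9 plain (fewer than 10), giving 10 + 7 + 9 + 10 + 10 + 10 + 10 = 66.
One more bag of chips then forces some flavor to 11, so 66 + 1 = 67.

67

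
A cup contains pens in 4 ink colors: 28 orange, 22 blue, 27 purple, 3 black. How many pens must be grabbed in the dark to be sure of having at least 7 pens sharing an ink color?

In the worst case we take at most 6 of each ink color, but all 3 black (fewer than 6), giving 6 + 6 + 6 + 3 = 21.
One more pen then forces some ink color to 7, so 21 + 1 = 22.

22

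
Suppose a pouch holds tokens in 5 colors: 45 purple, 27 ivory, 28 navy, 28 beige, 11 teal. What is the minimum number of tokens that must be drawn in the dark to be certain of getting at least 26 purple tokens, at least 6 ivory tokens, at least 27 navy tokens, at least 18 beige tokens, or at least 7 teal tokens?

80

The worst case stops just short of every target: 25 purple, 5 ivory, 26 navy, 17 beige, 6 teal — 25 + 5 + 26 + 17 + 6 = 79 tokens.
One more token must push some color to its target, so 79 + 1 = 80.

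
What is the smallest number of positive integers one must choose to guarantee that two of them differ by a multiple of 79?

Use the pigeonhole principle on residue classes: two integers differ by a multiple of 79 exactly when they share a remainder mod 79.
There are 79 residue classes mod 79, so 79 integers can all lie in distinct classes.
One more integer must repeat a residue, giving a difference divisible by 79. So n = 79 + 1 = 80.

80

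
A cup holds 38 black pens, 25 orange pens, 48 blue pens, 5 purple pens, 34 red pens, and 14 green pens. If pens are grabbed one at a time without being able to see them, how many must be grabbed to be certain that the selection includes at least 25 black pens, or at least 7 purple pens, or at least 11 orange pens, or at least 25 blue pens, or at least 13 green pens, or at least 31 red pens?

106

The worst case stops just short of every target: 24 black, 10 orange, 24 blue, all 5 purple, 30 red, 12 green — 24 + 10 + 24 + 5 + 30 + 12 = 105 pens.
One more pen must push some ink color to its target, so 105 + 1 = 106.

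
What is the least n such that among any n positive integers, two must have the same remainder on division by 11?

Two integers differ by a multiple of 11 exactly when they share a remainder mod 11.
There are 11 residue classes mod 11, so 11 integers can all lie in distinct classes.
One more integer must repeat a residue, giving a difference divisible by 11. So n = 11 + 1 = 12.

12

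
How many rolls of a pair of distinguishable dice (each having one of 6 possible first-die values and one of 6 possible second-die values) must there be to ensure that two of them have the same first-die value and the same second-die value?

There are 6 × 6 = 36 (first-die value, second-die value) combinations acting as pigeonholes.
With 36 rolls of a pair of distinguishable dice we could place one in each, avoiding any repeat.
One more forces some (first-die value, second-die value) pair to hold 2, so 36 + 1 = 37.

37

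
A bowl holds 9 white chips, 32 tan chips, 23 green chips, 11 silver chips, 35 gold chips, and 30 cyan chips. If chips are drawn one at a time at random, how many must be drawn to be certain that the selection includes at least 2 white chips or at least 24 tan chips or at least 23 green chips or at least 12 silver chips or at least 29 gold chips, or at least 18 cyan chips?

The worst case stops just short of every target: 1 white, 23 tan, 22 green, 11 silver, 28 gold, 17 cyan — 1 + 23 + 22 + 11 + 28 + 17 = 102 chips.
One more chip must push some color to its target, so 102 + 1 = 103.

103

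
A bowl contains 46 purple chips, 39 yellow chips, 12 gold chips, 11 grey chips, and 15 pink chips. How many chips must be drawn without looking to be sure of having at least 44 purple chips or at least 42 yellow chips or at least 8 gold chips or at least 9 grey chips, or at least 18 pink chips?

113

The worst case stops just short of every target: 43 purple, all 39 yellow, 7 gold, 8 grey, all 15 pink — 43 + 39 + 7 + 8 + 15 = 112 chips.
One more chip must push some color to its target, so 112 + 1 = 113.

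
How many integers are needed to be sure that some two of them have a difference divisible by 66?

Use the pigeonhole principle on residue classes: two integers differ by a multiple of 66 exactly when they share a remainder mod 66.
There are 66 residue classes mod 66, so 66 integers can all lie in distinct classes.
One more integer must repeat a residue, giving a difference divisible by 66. So n = 66 + 1 = 67.

67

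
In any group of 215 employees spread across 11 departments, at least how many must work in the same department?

If each of the 11 departments held at most 19, the total would be at most 11 × 19 = 209 < 215, a contradiction.
So at least one holds ⌈215/11⌉ = 20.

20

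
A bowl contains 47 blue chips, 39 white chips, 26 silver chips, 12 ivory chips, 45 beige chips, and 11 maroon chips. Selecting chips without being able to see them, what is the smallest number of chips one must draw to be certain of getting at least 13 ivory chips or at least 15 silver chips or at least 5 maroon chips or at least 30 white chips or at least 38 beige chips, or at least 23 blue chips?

The worst case stops just short of every target: 22 blue, 29 white, 14 silver, 12 ivory, 37 beige, 4 maroon — 22 + 29 + 14 + 12 + 37 + 4 = 118 chips.
One more chip must push some color to its target, so 118 + 1 = 119.

119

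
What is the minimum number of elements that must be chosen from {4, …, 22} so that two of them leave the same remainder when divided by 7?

Group the integers by remainder mod 7; there are 7 residue classes, each nonempty in this range.
Choosing one from each class (7 integers) avoids any shared remainder.
One more choice must repeat a class, so two differ by a multiple of 7. Hence 7 + 1 = 8.

8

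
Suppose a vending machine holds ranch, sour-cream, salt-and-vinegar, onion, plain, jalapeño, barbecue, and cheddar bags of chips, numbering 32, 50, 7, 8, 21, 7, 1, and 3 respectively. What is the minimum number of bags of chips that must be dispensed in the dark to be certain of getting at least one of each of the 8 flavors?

The hardest flavor to obtain is barbecue: we could draw every other bag of chips first — 129 − 1 = 128 bags of chips — without a single barbecue one.
The next draw must be barbecue, so 128 + 1 = 129.

129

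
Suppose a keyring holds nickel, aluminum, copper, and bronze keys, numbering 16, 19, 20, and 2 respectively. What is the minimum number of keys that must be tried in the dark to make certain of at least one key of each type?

56

The hardest type to obtain is bronze: we could draw every other key first — 57 − 2 = 55 keys — without a single bronze one.
The next draw must be bronze, so 55 + 1 = 56.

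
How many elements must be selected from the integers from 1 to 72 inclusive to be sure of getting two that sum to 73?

37

Partition {1, …, 72} into 36 pairs: {1,72}, {2,71}, …, {36,37}.
Choosing 36 integers — say the integers 1 through 36 — takes one from each pair and avoids the property.
Choosing 37 forces two into the same pair by pigeonhole, and those sum to 73. So 37.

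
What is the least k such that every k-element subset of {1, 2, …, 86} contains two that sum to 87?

Partition {1, …, 86} into 43 pairs: {1,86}, {2,85}, …, {43,44}.
Choosing 43 integers — say the integers 1 through 43 — takes one from each pair and avoids the property.
Choosing 44 forces two into the same pair by pigeonhole, and those sum to 87. So 44.

44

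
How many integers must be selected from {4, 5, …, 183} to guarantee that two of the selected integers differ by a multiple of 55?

56

Group the integers by remainder mod 55; there are 55 residue classes, each nonempty in this range.
Choosing one from each class (55 integers) avoids any shared remainder.
One more choice must repeat a class, so two differ by a multiple of 55. Hence 55 + 1 = 56.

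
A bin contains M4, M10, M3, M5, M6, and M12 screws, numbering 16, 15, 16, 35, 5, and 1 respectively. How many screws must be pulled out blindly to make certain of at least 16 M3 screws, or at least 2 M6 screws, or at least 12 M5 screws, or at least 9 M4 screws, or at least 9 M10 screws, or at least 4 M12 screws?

45

The worst case stops just short of every target: 8 M4, 8 M10, 15 M3, 11 M5, 1 M6, all 1 M12 — 8 + 8 + 15 + 11 + 1 + 1 = 44 screws.
One more screw must push some size to its target, so 44 + 1 = 45.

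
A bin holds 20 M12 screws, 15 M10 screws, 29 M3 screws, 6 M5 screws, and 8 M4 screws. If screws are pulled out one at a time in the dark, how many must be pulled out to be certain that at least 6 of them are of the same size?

26

The worst case takes 5 screws of each size without reaching 6 of any: 5 × 5 = 25.
The next screw must bring some size to 6, so 25 + 1 = 26.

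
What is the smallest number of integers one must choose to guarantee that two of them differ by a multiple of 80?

Two integers differ by a multiple of 80 exactly when they share a remainder mod 80.
There are 80 residue classes mod 80, so 80 integers can all lie in distinct classes.
One more integer must repeat a residue, giving a difference divisible by 80. So n = 80 + 1 = 81.

81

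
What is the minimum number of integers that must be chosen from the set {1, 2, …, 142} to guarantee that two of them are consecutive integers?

72

Partition {1, …, 142} into 71 pairs: {1,2}, {3,4}, …, {141,142}.
Choosing 71 integers — say the 71 even numbers 2, 4, …, 142 — takes one from each pair and avoids the property.
Choosing 72 forces two into the same pair by pigeonhole, and those are consecutive. So 72.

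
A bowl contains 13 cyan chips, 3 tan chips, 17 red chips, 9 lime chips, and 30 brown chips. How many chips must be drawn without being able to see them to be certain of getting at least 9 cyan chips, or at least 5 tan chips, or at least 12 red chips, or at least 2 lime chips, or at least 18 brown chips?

41

Each of the 5 colors has its own threshold; avoid all of them simultaneously.
The worst case stops just short of every target: 8 cyan, all 3 tan, 11 red, 1 lime, 17 brown — 8 + 3 + 11 + 1 + 17 = 40 chips.
One more chip must push some color to its target, so 40 + 1 = 41.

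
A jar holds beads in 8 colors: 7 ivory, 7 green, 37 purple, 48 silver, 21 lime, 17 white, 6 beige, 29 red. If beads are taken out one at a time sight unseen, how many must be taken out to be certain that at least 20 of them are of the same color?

114

Treat the 8 colors as pigeonholes.
In the worst case we take at most 19 of each color, but all 7 ivory, all 7 green, all 17 white, and all 6 beige (fewer than 19), giving 7 + 7 + 19 + 19 + 19 + 17 + 6 + 19 = 113.
One more bead then forces some color to 20, so 113 + 1 = 114.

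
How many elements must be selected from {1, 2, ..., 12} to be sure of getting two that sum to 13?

7

Partition {1, …, 12} into 6 pairs: {1,12}, {2,11}, …, {6,7}.
Choosing 6 integers — say the integers 1 through 6 — takes one from each pair and avoids the property.
Choosing 7 forces two into the same pair by pigeonhole, and those sum to 13. So 7.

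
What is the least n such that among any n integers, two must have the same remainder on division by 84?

85

Use the pigeonhole principle on residue classes: two integers differ by a multiple of 84 exactly when they share a remainder mod 84.
There are 84 residue classes mod 84, so 84 integers can all lie in distinct classes.
One more integer must repeat a residue, giving a difference divisible by 84. So n = 84 + 1 = 85.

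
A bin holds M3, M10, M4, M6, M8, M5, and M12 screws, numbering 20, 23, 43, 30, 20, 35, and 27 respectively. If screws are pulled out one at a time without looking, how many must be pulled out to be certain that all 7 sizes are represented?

The hardest size to obtain is M3: we could draw every other screw first — 198 − 20 = 178 screws — without a single M3 one.
The next draw must be M3, so 178 + 1 = 179.

179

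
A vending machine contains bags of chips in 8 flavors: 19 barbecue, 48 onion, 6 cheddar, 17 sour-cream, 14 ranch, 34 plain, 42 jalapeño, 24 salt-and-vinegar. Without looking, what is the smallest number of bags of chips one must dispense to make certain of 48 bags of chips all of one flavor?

Treat the 8 flavors as pigeonholes.
In the worst case we take at most 47 of each flavor, but all 19 barbecue, all 6 cheddar, all 17 sour-cream, all 14 ranch, all 34 plain, all 42 jalapeño, and all 24 salt-and-vinegar (fewer than 47), giving 19 + 47 + 6 + 17 + 14 + 34 + 42 + 24 = 203.
One more bag of chips then forces some flavor to 48, so 203 + 1 = 204.

204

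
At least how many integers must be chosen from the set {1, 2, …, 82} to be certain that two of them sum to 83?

Partition {1, …, 82} into 41 pairs: {1,82}, {2,81}, …, {41,42}.
Choosing 41 integers — say the integers 1 through 41 — takes one from each pair and avoids the property.
Choosing 42 forces two into the same pair by pigeonhole, and those sum to 83. So 42.

42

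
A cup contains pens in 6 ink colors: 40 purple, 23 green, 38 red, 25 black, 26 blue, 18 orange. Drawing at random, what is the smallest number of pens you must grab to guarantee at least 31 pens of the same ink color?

In the worst case we take at most 30 of each ink color, but all 23 green, all 25 black, all 26 blue, and all 18 orange (fewer than 30), giving 30 + 23 + 30 + 25 + 26 + 18 = 152.
One more pen then forces some ink color to 31, so 152 + 1 = 153.

153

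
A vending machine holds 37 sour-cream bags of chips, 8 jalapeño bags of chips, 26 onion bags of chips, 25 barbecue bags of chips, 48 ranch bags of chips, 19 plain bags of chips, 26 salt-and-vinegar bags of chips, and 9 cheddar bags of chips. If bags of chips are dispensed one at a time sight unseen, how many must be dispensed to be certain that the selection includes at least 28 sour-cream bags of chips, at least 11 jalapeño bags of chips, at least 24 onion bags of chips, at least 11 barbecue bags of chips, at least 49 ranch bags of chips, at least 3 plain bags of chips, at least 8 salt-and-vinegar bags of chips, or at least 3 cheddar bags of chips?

The worst case stops just short of every target: 27 sour-cream, all 8 jalapeño, 23 onion, 10 barbecue, 48 ranch, 2 plain, 7 salt-and-vinegar, 2 cheddar — 27 + 8 + 23 + 10 + 48 + 2 + 7 + 2 = 127 bags of chips.
One more bag of chips must push some flavor to its target, so 127 + 1 = 128.

128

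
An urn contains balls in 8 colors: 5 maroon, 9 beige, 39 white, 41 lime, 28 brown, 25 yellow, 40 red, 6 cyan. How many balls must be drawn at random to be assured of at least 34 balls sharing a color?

In the worst case we take at most 33 of each color, but all 5 maroon, all 9 beige, all 28 brown, all 25 yellow, and all 6 cyan (fewer than 33), giving 5 + 9 + 33 + 33 + 28 + 25 + 33 + 6 = 172.
One more ball then forces some color to 34, so 172 + 1 = 173.

173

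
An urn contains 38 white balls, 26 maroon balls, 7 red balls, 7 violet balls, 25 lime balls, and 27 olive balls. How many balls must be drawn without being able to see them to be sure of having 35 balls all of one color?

In the worst case we take at most 34 of each color, but all 26 maroon, all 7 red, all 7 violet, all 25 lime, and all 27 olive (fewer than 34), giving 34 + 26 + 7 + 7 + 25 + 27 = 126.
One more ball then forces some color to 35, so 126 + 1 = 127.

127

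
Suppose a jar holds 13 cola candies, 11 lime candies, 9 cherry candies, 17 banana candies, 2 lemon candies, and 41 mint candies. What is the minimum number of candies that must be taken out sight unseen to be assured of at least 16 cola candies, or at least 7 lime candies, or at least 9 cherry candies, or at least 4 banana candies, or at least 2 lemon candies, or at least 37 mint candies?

68

Each of the 6 flavors has its own threshold; avoid all of them simultaneously.
The worst case stops just short of every target: all 13 cola, 6 lime, 8 cherry, 3 banana, 1 lemon, 36 mint — 13 + 6 + 8 + 3 + 1 + 36 = 67 candies.
One more candy must push some flavor to its target, so 67 + 1 = 68.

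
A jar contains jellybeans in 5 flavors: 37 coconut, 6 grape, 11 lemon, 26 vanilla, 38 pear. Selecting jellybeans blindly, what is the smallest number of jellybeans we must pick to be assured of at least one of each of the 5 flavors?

113

The hardest flavor to obtain is grape: we could draw every other jellybean first — 118 − 6 = 112 jellybeans — without a single grape one.
The next draw must be grape, so 112 + 1 = 113.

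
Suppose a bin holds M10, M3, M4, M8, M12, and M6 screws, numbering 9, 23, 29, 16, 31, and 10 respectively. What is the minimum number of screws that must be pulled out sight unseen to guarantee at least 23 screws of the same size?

102

In the worst case we take at most 22 of each size, but all 9 M10, all 16 M8, and all 10 M6 (fewer than 22), giving 9 + 22 + 22 + 16 + 22 + 10 = 101.
One more screw then forces some size to 23, so 101 + 1 = 102.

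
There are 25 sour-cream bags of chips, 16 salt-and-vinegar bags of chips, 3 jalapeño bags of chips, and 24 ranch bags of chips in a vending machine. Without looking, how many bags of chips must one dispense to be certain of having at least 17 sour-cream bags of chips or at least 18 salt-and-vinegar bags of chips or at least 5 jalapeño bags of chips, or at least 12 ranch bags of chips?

47

The worst case stops just short of every target: 16 sour-cream, all 16 salt-and-vinegar, all 3 jalapeño, 11 ranch — 16 + 16 + 3 + 11 = 46 bags of chips.
One more bag of chips must push some flavor to its target, so 46 + 1 = 47.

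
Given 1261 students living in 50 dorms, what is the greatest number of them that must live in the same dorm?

If each of the 50 dorms held at most 25, the total would be at most 50 × 25 = 1250 < 1261, a contradiction.
So at least one holds ⌈1261/50⌉ = 26.

26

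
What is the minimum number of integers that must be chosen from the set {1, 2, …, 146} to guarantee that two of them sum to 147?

74

Partition {1, …, 146} into 73 pairs: {1,146}, {2,145}, …, {73,74}.
Choosing 73 integers — say the integers 1 through 73 — takes one from each pair and avoids the property.
Choosing 74 forces two into the same pair by pigeonhole, and those sum to 147. So 74.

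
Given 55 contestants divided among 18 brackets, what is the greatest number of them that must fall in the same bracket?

4

The 55 contestants fall into 18 brackets.
If each of the 18 brackets held at most 3, the total would be at most 18 × 3 = 54 < 55, a contradiction.
So at least one holds ⌈55/18⌉ = 4.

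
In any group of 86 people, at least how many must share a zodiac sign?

The 86 people fall into 12 zodiac signs.
If each of the 12 zodiac signs held at most 7, the total would be at most 12 × 7 = 84 < 86, a contradiction.
So at least one holds ⌈86/12⌉ = 8.

8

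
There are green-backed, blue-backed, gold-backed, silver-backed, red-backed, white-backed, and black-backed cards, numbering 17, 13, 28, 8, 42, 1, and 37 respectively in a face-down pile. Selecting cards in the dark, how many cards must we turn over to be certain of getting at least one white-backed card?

The worst case draws every non-white-backed card first: 17 + 13 + 28 + 8 + 42 + 37 = 145.
The next draw is then forced to be white-backed, giving 145 + 1 = 146.

146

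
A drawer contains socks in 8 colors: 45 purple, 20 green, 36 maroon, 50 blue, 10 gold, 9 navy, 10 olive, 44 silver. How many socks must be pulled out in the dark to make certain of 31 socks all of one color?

170

In the worst case we take at most 30 of each color, but all 20 green, all 10 gold, all 9 navy, and all 10 olive (fewer than 30), giving 30 + 20 + 30 + 30 + 10 + 9 + 10 + 30 = 169.
One more sock then forces some color to 31, so 169 + 1 = 170.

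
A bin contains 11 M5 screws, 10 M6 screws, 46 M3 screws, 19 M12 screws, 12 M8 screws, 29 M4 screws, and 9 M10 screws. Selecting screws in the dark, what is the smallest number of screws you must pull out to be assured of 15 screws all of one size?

85

Treat the 7 sizes as pigeonholes.
In the worst case we take at most 14 of each size, but all 11 M5, all 10 M6, all 12 M8, and all 9 M10 (fewer than 14), giving 11 + 10 + 14 + 14 + 12 + 14 + 9 = 84.
One more screw then forces some size to 15, so 84 + 1 = 85.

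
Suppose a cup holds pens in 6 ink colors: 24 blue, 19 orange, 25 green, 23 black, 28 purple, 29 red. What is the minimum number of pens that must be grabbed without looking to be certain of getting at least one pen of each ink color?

The hardest ink color to obtain is orange: we could draw every other pen first — 148 − 19 = 129 pens — without a single orange one.
The next draw must be orange, so 129 + 1 = 130.

130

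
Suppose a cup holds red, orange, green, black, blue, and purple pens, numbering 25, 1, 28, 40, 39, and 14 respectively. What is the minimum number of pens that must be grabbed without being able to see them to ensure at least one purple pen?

134

The worst case draws every non-purple pen first: 25 + 1 + 28 + 40 + 39 = 133.
The next draw is then forced to be purple, giving 133 + 1 = 134.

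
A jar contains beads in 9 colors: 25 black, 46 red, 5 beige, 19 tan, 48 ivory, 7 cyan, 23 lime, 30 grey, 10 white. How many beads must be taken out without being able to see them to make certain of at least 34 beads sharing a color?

186

In the worst case we take at most 33 of each color, but all 25 black, all 5 beige, all 19 tan, all 7 cyan, all 23 lime, all 30 grey, and all 10 white (fewer than 33), giving 25 + 33 + 5 + 19 + 33 + 7 + 23 + 30 + 10 = 185.
One more bead then forces some color to 34, so 185 + 1 = 186.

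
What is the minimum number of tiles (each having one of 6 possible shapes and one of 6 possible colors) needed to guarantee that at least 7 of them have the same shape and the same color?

217

There are 6 × 6 = 36 (shape, color) combinations acting as pigeonholes.
With 36 × 6 = 216 tiles we could place exactly 6 in each, with no (shape, color) pair reaching 7.
One more forces some (shape, color) pair to hold 7, so 216 + 1 = 217.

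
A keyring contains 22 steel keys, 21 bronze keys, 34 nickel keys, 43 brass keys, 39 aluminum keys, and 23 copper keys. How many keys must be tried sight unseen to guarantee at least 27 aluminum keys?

To avoid aluminum keys as long as possible, exhaust the other 5 types first.
The worst case draws every non-aluminum key first: 22 + 21 + 34 + 43 + 23 = 143.
The next 27 draws are then forced to be aluminum, giving 143 + 27 = 170.

170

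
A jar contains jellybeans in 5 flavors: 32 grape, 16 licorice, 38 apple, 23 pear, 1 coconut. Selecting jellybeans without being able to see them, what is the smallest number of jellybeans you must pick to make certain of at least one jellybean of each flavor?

110

The hardest flavor to obtain is coconut: we could draw every other jellybean first — 110 − 1 = 109 jellybeans — without a single coconut one.
The next draw must be coconut, so 109 + 1 = 110.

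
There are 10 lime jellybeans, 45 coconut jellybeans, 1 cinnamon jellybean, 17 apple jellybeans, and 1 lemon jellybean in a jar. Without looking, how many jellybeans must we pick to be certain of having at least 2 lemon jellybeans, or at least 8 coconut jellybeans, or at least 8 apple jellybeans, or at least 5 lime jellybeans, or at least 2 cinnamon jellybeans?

21

The worst case stops just short of every target: 4 lime, 7 coconut, 1 cinnamon, 7 apple, 1 lemon — 4 + 7 + 1 + 7 + 1 = 20 jellybeans.
One more jellybean must push some flavor to its target, so 20 + 1 = 21.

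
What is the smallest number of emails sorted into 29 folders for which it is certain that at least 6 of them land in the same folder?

146

There are 29 folders acting as pigeonholes.
With 29 × 5 = 145 emails we could place exactly 5 in each, with no class reaching 6.
One more forces some class to hold 6, so 145 + 1 = 146.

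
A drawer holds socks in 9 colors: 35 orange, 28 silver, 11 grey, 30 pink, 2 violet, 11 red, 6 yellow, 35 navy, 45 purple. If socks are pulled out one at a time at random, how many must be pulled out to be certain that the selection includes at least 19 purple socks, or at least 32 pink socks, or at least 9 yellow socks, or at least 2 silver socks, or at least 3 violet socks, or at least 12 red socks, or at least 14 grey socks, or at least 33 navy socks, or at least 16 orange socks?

127

The worst case stops just short of every target: 15 orange, 1 silver, all 11 grey, all 30 pink, 2 violet, 11 red, all 6 yellow, 32 navy, 18 purple — 15 + 1 + 11 + 30 + 2 + 11 + 6 + 32 + 18 = 126 socks.
One more sock must push some color to its target, so 126 + 1 = 127.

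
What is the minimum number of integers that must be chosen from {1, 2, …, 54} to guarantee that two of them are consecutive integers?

28

Partition {1, …, 54} into 27 pairs: {1,2}, {3,4}, …, {53,54}.
Choosing 27 integers — say the 27 even numbers 2, 4, …, 54 — takes one from each pair and avoids the property.
Choosing 28 forces two into the same pair by pigeonhole, and those are consecutive. So 28.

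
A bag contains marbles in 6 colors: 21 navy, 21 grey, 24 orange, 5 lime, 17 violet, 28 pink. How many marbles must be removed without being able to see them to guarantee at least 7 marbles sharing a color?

Treat the 6 colors as pigeonholes.
In the worst case we take at most 6 of each color, but all 5 lime (fewer than 6), giving 6 + 6 + 6 + 5 + 6 + 6 = 35.
One more marble then forces some color to 7, so 35 + 1 = 36.

36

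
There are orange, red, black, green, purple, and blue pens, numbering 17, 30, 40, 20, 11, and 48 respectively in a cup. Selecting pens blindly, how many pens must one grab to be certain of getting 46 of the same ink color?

164

In the worst case we take at most 45 of each ink color, but all 17 orange, all 30 red, all 40 black, all 20 green, and all 11 purple (fewer than 45), giving 17 + 30 + 40 + 20 + 11 + 45 = 163.
One more pen then forces some ink color to 46, so 163 + 1 = 164.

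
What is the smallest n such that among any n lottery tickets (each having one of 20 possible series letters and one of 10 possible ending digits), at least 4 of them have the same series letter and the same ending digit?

601

There are 20 × 10 = 200 (series letter, ending digit) combinations acting as pigeonholes.
With 200 × 3 = 600 lottery tickets we could place exactly 3 in each, with no (series letter, ending digit) pair reaching 4.
One more forces some (series letter, ending digit) pair to hold 4, so 600 + 1 = 601.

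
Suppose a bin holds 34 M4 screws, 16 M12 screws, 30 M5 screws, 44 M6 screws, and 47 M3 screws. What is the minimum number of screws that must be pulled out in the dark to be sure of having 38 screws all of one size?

155

Treat the 5 sizes as pigeonholes.
In the worst case we take at most 37 of each size, but all 34 M4, all 16 M12, and all 30 M5 (fewer than 37), giving 34 + 16 + 30 + 37 + 37 = 154.
One more screw then forces some size to 38, so 154 + 1 = 155.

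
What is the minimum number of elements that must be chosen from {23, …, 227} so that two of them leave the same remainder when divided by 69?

70

Group the integers by remainder mod 69; there are 69 residue classes, each nonempty in this range.
Choosing one from each class (69 integers) avoids any shared remainder.
One more choice must repeat a class, so two differ by a multiple of 69. Hence 69 + 1 = 70.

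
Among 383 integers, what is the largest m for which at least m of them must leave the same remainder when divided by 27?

The 383 integers fall into 27 residue classes modulo 27.
If each of the 27 residue classes modulo 27 held at most 14, the total would be at most 27 × 14 = 378 < 383, a contradiction.
So at least one holds ⌈383/27⌉ = 15.

15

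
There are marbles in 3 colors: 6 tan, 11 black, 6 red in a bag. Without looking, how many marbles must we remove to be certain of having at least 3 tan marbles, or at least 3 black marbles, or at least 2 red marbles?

The worst case stops just short of every target: 2 tan, 2 black, 1 red — 2 + 2 + 1 = 5 marbles.
One more marble must push some color to its target, so 5 + 1 = 6.

6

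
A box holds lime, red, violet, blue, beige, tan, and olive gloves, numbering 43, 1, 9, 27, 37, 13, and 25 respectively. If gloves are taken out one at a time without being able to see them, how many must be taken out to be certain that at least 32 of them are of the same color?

In the worst case we take at most 31 of each color, but all 1 red, all 9 violet, all 27 blue, all 13 tan, and all 25 olive (fewer than 31), giving 31 + 1 + 9 + 27 + 31 + 13 + 25 = 137.
One more glove then forces some color to 32, so 137 + 1 = 138.

138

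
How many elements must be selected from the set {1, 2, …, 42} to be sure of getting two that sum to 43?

Partition {1, …, 42} into 21 pairs: {1,42}, {2,41}, …, {21,22}.
Choosing 21 integers — say the integers 1 through 21 — takes one from each pair and avoids the property.
Choosing 22 forces two into the same pair by pigeonhole, and those sum to 43. So 22.

22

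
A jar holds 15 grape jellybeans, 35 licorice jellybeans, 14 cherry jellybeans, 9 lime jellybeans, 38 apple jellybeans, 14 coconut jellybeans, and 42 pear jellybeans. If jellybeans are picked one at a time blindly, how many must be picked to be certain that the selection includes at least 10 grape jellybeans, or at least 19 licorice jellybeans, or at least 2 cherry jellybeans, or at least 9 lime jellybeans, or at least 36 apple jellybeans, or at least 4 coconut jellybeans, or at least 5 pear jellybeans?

The worst case stops just short of every target: 9 grape, 18 licorice, 1 cherry, 8 lime, 35 apple, 3 coconut, 4 pear — 9 + 18 + 1 + 8 + 35 + 3 + 4 = 78 jellybeans.
One more jellybean must push some flavor to its target, so 78 + 1 = 79.

79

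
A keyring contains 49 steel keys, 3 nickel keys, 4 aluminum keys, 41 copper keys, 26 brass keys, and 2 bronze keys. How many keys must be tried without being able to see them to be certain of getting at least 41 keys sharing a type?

116

In the worst case we take at most 40 of each type, but all 3 nickel, all 4 aluminum, all 26 brass, and all 2 bronze (fewer than 40), giving 40 + 3 + 4 + 40 + 26 + 2 = 115.
One more key then forces some type to 41, so 115 + 1 = 116.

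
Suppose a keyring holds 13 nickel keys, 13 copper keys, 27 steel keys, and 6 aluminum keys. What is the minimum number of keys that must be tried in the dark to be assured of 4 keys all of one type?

Treat the 4 types as pigeonholes.
The worst case takes 3 keys of each type without reaching 4 of any: 4 × 3 = 12.
The next key must bring some type to 4, so 12 + 1 = 13.

13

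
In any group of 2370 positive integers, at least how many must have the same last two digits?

24

The 2370 positive integers fall into 100 possible two-digit endings.
If each of the 100 possible two-digit endings held at most 23, the total would be at most 100 × 23 = 2300 < 2370, a contradiction.
So at least one holds ⌈2370/100⌉ = 24.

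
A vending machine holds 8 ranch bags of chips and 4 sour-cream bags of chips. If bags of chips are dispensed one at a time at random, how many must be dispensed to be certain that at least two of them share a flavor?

3

The worst case takes 1 bag of chips of each flavor without reaching 2 of any: 2 × 1 = 2.
The next bag of chips must bring some flavor to 2, so 2 + 1 = 3.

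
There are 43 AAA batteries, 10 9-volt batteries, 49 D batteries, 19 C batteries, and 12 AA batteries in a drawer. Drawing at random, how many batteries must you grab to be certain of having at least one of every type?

The hardest type to obtain is 9-volt: we could draw every other battery first — 133 − 10 = 123 batteries — without a single 9-volt one.
The next draw must be 9-volt, so 123 + 1 = 124.

124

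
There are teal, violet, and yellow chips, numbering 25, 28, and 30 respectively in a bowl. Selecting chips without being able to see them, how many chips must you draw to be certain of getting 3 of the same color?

7

The worst case takes 2 chips of each color without reaching 3 of any: 3 × 2 = 6.
The next chip must bring some color to 3, so 6 + 1 = 7.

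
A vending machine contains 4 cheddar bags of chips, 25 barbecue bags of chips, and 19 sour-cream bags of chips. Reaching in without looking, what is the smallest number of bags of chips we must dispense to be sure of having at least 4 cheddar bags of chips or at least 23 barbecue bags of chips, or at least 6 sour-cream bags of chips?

Each of the 3 flavors has its own threshold; avoid all of them simultaneously.
The worst case stops just short of every target: 3 cheddar, 22 barbecue, 5 sour-cream — 3 + 22 + 5 = 30 bags of chips.
One more bag of chips must push some flavor to its target, so 30 + 1 = 31.

31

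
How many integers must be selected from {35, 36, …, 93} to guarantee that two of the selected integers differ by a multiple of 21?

Group the integers by remainder mod 21; there are 21 residue classes, each nonempty in this range.
Choosing one from each class (21 integers) avoids any shared remainder.
One more choice must repeat a class, so two differ by a multiple of 21. Hence 21 + 1 = 22.

22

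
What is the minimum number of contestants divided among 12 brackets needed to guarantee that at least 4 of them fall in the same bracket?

37

There are 12 brackets acting as pigeonholes.
With 12 × 3 = 36 contestants we could place exactly 3 in each, with no class reaching 4.
One more forces some class to hold 4, so 36 + 1 = 37.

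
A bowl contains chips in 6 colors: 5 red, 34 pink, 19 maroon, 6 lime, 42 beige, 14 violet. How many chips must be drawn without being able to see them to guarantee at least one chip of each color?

The hardest color to obtain is red: we could draw every other chip first — 120 − 5 = 115 chips — without a single red one.
The next draw must be red, so 115 + 1 = 116.

116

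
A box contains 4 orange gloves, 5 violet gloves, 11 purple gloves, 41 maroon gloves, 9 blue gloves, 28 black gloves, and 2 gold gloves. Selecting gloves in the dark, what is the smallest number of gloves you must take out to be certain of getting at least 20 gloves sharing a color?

70

In the worst case we take at most 19 of each color, but all 4 orange, all 5 violet, all 11 purple, all 9 blue, and all 2 gold (fewer than 19), giving 4 + 5 + 11 + 19 + 9 + 19 + 2 = 69.
One more glove then forces some color to 20, so 69 + 1 = 70.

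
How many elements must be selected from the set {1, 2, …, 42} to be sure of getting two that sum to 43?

22

Partition {1, …, 42} into 21 pairs: {1,42}, {2,41}, …, {21,22}.
Choosing 21 integers — say the integers 1 through 21 — takes one from each pair and avoids the property.
Choosing 22 forces two into the same pair by pigeonhole, and those sum to 43. So 22.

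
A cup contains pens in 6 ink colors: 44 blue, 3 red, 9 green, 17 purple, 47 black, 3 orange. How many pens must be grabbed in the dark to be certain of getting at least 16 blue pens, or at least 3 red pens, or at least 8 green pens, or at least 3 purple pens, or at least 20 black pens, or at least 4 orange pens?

49

The worst case stops just short of every target: 15 blue, 2 red, 7 green, 2 purple, 19 black, 3 orange — 15 + 2 + 7 + 2 + 19 + 3 = 48 pens.
One more pen must push some ink color to its target, so 48 + 1 = 49.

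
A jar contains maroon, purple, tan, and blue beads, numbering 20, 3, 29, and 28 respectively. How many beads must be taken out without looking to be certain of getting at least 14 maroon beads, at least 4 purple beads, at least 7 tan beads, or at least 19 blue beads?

The worst case stops just short of every target: 13 maroon, 3 purple, 6 tan, 18 blue — 13 + 3 + 6 + 18 = 40 beads.
One more bead must push some color to its target, so 40 + 1 = 41.

41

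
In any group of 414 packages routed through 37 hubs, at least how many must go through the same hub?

12

If each of the 37 hubs held at most 11, the total would be at most 37 × 11 = 407 < 414, a contradiction.
So at least one holds ⌈414/37⌉ = 12.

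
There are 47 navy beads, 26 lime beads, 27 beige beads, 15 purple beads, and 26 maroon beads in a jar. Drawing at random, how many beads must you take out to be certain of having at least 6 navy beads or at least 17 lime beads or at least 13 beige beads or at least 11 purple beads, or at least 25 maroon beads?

The worst case stops just short of every target: 5 navy, 16 lime, 12 beige, 10 purple, 24 maroon — 5 + 16 + 12 + 10 + 24 = 67 beads.
One more bead must push some color to its target, so 67 + 1 = 68.

68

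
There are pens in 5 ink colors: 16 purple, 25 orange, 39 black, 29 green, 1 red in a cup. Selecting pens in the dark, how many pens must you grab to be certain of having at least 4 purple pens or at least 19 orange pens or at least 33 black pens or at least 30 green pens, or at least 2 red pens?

84

Each of the 5 ink colors has its own threshold; avoid all of them simultaneously.
The worst case stops just short of every target: 3 purple, 18 orange, 32 black, 29 green, 1 red — 3 + 18 + 32 + 29 + 1 = 83 pens.
One more pen must push some ink color to its target, so 83 + 1 = 84.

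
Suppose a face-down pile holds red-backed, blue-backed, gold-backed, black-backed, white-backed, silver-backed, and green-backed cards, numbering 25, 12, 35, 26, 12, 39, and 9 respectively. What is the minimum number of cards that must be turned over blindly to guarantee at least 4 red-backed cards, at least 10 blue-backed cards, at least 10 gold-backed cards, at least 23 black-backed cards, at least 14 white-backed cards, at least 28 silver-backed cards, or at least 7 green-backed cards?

Each of the 7 back colors has its own threshold; avoid all of them simultaneously.
The worst case stops just short of every target: 3 red-backed, 9 blue-backed, 9 gold-backed, 22 black-backed, all 12 white-backed, 27 silver-backed, 6 green-backed — 3 + 9 + 9 + 22 + 12 + 27 + 6 = 88 cards.
One more card must push some back color to its target, so 88 + 1 = 89.

89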